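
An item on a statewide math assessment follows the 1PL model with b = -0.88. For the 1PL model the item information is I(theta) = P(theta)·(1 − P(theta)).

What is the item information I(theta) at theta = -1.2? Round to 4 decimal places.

P = 1/(1+e^{0.3200}) = 0.4207
P(1−P) = 0.4207 × 0.5793 = 0.2437
I = P(1−P) = 0.24371

0.2437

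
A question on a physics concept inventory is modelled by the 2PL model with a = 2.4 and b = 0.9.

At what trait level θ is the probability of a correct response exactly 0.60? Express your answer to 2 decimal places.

P(θ) = 1 / (1 + exp(−a(θ − b)))
logit = ln(0.6000/0.4000) = 0.4055
θ = b + logit/(a) = 0.9 + 0.4055/2.4000 = 1.0689

1.07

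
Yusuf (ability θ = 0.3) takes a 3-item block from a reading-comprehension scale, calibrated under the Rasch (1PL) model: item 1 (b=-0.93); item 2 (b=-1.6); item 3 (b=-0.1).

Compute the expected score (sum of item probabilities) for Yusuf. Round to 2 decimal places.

2.24

P(θ) = 1 / (1 + exp(−(θ − b)))
P_1 = 1/(1+e^{-1.2300}) = 0.7738
P_2 = 1/(1+e^{-1.9000}) = 0.8699
P_3 = 1/(1+e^{-0.4000}) = 0.5987
E[score] = 0.7738 + 0.8699 + 0.5987 = 2.2424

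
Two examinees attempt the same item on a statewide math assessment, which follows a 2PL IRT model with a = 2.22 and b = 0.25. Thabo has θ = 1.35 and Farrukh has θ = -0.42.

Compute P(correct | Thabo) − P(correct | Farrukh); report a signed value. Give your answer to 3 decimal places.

0.736

P(θ) = 1 / (1 + exp(−a(θ − b)))
P(Thabo) = 0.9200  [exponent 2.4420]
P(Farrukh) = 0.1843  [exponent -1.4874]
Difference = 0.9200 − 0.1843 = 0.7357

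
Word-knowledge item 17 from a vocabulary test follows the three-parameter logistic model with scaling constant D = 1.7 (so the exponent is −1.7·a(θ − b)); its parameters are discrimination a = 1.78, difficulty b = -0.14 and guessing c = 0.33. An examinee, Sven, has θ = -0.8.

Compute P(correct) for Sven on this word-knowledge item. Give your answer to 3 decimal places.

0.410

P(θ) = c + (1 − c) · 1 / (1 + exp(−D·a(θ − b)))
Exponent: 1.7 × 1.78 × (-0.8 − (-0.14)) = -1.9972
1/(1 + e^{1.9972}) = 0.1195
P = 0.33 + 0.67 × 0.1195 = 0.4101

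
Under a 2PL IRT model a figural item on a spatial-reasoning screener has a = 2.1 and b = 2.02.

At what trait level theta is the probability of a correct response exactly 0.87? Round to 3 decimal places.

2.925

P(theta) = 1 / (1 + exp(−a(theta − b)))
logit = ln(0.8700/0.1300) = 1.9010
theta = b + logit/(a) = 2.02 + 1.9010/2.1000 = 2.9252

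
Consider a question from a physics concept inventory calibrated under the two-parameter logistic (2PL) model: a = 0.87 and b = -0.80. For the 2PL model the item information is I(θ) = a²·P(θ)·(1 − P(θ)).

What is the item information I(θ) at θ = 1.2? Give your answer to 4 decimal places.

0.0961

P = 1/(1+e^{-1.7400}) = 0.8507
P(1−P) = 0.8507 × 0.1493 = 0.1270
I = a² × P(1−P) = 0.87² × 0.1270 = 0.09614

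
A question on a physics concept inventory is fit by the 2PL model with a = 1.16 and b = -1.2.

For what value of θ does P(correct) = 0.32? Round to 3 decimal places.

P(θ) = 1 / (1 + exp(−a(θ − b)))
logit = ln(0.3200/0.6800) = -0.7538
θ = b + logit/(a) = -1.2 + (-0.7538)/1.1600 = -1.8498

-1.850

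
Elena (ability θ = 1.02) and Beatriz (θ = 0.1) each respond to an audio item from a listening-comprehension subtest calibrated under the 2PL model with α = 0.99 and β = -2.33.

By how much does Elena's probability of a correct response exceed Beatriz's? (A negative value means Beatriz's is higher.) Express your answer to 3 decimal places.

0.048

P(θ) = 1 / (1 + exp(−α(θ − β)))
P(Elena) = 0.9650  [exponent 3.3165]
P(Beatriz) = 0.9173  [exponent 2.4057]
Difference = 0.9650 − 0.9173 = 0.0477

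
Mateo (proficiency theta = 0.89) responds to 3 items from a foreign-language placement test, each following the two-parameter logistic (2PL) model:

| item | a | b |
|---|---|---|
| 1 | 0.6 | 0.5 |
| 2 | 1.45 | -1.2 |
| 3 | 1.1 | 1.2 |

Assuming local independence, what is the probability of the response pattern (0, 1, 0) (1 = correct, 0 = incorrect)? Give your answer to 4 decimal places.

0.2463

P(theta) = 1 / (1 + exp(−a(theta − b)))
P_1 = 1/(1+e^{-0.2340}) = 0.5582
P_2 = 1/(1+e^{-3.0305}) = 0.9539
P_3 = 1/(1+e^{0.3410}) = 0.4156
L = (1−P_1) × P_2 × (1−P_3) = 0.4418 × 0.9539 × 0.5844 = 0.24629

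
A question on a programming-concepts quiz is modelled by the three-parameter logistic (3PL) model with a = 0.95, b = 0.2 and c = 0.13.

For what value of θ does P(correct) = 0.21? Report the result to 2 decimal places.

-2.21

P(θ) = c + (1 − c) · 1 / (1 + exp(−a(θ − b)))
Remove guessing floor: (0.21 − 0.13)/(1 − 0.13) = 0.0920
logit = ln(0.0920/0.9080) = -2.2900
θ = b + logit/(a) = 0.2 + (-2.2900)/0.9500 = -2.2105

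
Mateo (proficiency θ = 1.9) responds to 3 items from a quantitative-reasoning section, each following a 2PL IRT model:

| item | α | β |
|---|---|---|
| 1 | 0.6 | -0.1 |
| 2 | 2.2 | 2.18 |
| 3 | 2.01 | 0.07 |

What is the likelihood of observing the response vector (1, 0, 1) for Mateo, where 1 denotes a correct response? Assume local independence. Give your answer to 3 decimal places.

0.487

P(θ) = 1 / (1 + exp(−α(θ − β)))
P_1 = 1/(1+e^{-1.2000}) = 0.7685
P_2 = 1/(1+e^{0.6160}) = 0.3507
P_3 = 1/(1+e^{-3.6783}) = 0.9754
L = P_1 × (1−P_2) × P_3 = 0.7685 × 0.6493 × 0.9754 = 0.48671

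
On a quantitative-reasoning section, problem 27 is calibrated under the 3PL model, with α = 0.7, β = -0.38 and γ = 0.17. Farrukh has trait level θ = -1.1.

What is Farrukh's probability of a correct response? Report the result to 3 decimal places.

0.483

P(θ) = γ + (1 − γ) · 1 / (1 + exp(−α(θ − β)))
Exponent: 0.7 × (-1.1 − (-0.38)) = -0.5040
1/(1 + e^{0.5040}) = 0.3766
P = 0.17 + 0.83 × 0.3766 = 0.4826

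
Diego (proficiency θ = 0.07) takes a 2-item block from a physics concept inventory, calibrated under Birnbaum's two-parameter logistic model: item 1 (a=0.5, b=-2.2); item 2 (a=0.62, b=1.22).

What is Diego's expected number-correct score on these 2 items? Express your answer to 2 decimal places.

P(θ) = 1 / (1 + exp(−a(θ − b)))
P_1 = 1/(1+e^{-1.1350}) = 0.7568
P_2 = 1/(1+e^{0.7130}) = 0.3289
E[score] = 0.7568 + 0.3289 = 1.0857

1.09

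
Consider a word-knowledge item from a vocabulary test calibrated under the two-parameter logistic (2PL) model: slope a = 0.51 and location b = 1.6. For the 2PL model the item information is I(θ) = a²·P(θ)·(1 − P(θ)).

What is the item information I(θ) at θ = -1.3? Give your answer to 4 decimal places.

0.0393

P = 1/(1+e^{1.4790}) = 0.1856
P(1−P) = 0.1856 × 0.8144 = 0.1511
I = a² × P(1−P) = 0.51² × 0.1511 = 0.03931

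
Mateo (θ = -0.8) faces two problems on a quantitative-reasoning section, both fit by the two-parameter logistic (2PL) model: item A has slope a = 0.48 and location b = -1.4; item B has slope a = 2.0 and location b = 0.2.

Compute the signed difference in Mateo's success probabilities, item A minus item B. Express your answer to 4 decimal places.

P(θ) = 1 / (1 + exp(−a(θ − b)))
P_A = 0.5715
P_B = 0.1192
P_A − P_B = 0.4523

0.4523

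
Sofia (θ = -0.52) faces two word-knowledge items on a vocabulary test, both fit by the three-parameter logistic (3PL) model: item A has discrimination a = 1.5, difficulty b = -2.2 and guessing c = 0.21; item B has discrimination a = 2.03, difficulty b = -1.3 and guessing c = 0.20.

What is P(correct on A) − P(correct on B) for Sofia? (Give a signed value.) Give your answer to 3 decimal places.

0.077

P(θ) = c + (1 − c) · 1 / (1 + exp(−a(θ − b)))
P_A = 0.9412
P_B = 0.8637
P_A − P_B = 0.0774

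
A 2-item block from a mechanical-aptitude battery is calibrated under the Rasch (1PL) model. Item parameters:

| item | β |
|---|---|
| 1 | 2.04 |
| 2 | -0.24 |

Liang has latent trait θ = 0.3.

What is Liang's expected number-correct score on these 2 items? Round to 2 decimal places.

P(θ) = 1 / (1 + exp(−(θ − β)))
P_1 = 1/(1+e^{1.7400}) = 0.1493
P_2 = 1/(1+e^{-0.5400}) = 0.6318
E[score] = 0.1493 + 0.6318 = 0.7811

0.78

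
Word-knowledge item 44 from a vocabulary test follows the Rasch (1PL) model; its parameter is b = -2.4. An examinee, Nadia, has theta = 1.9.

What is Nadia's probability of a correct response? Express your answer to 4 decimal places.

P(theta) = 1 / (1 + exp(−(theta − b)))
Exponent: (1.9 − (-2.4)) = 4.3000
1/(1 + e^{-4.3000}) = 0.9866
P = 0.9866

0.9866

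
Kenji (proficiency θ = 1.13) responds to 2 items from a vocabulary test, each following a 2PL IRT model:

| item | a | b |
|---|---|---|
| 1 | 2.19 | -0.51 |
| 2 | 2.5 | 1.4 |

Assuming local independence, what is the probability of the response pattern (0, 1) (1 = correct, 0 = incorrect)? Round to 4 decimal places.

0.0090

P(θ) = 1 / (1 + exp(−a(θ − b)))
P_1 = 1/(1+e^{-3.5916}) = 0.9732
P_2 = 1/(1+e^{0.6750}) = 0.3374
L = (1−P_1) × P_2 = 0.0268 × 0.3374 = 0.00905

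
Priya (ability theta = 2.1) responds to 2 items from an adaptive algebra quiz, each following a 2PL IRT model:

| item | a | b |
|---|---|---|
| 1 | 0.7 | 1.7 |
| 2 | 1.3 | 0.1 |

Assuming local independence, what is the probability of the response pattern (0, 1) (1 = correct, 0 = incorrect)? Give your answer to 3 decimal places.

0.401

P(theta) = 1 / (1 + exp(−a(theta − b)))
P_1 = 1/(1+e^{-0.2800}) = 0.5695
P_2 = 1/(1+e^{-2.6000}) = 0.9309
L = (1−P_1) × P_2 = 0.4305 × 0.9309 = 0.40069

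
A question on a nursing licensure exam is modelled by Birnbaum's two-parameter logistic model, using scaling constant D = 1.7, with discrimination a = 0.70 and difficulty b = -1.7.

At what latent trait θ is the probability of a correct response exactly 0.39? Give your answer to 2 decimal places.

-2.08

P(θ) = 1 / (1 + exp(−D·a(θ − b)))
logit = ln(0.3900/0.6100) = -0.4473
θ = b + logit/(1.7·a) = -1.7 + (-0.4473)/1.1900 = -2.0759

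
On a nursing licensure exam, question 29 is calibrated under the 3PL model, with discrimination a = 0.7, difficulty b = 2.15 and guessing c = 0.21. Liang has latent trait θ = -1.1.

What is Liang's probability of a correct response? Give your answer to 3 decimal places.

0.284

P(θ) = c + (1 − c) · 1 / (1 + exp(−a(θ − b)))
Exponent: 0.7 × (-1.1 − 2.15) = -2.2750
1/(1 + e^{2.2750}) = 0.0932
P = 0.21 + 0.79 × 0.0932 = 0.2836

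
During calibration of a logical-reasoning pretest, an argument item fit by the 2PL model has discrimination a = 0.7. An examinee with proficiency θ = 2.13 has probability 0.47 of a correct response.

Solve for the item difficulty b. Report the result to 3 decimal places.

2.302

P(θ) = 1 / (1 + exp(−a(θ − b)))
logit(0.47) = ln(0.47/0.53) = -0.1201
b = θ − logit/(a) = 2.13 − (-0.1201)/0.7000 = 2.3016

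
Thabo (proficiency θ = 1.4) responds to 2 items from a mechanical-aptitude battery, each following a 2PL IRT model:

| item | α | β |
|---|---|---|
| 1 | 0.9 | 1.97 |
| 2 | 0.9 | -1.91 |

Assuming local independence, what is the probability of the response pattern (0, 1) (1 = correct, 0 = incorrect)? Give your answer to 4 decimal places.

0.5952

P(θ) = 1 / (1 + exp(−α(θ − β)))
P_1 = 1/(1+e^{0.5130}) = 0.3745
P_2 = 1/(1+e^{-2.9790}) = 0.9516
L = (1−P_1) × P_2 = 0.6255 × 0.9516 = 0.59525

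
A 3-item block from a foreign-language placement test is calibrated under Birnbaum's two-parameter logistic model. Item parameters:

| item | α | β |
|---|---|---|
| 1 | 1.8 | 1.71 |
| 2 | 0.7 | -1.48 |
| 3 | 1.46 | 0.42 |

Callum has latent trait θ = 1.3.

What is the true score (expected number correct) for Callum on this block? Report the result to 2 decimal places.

P(θ) = 1 / (1 + exp(−α(θ − β)))
P_1 = 1/(1+e^{0.7380}) = 0.3234
P_2 = 1/(1+e^{-1.9460}) = 0.8750
P_3 = 1/(1+e^{-1.2848}) = 0.7833
E[score] = 0.3234 + 0.8750 + 0.7833 = 1.9817

1.98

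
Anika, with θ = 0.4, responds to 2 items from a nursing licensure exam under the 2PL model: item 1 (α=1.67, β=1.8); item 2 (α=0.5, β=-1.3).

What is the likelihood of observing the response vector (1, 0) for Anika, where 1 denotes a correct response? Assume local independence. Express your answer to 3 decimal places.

P(θ) = 1 / (1 + exp(−α(θ − β)))
P_1 = 1/(1+e^{2.3380}) = 0.0880
P_2 = 1/(1+e^{-0.8500}) = 0.7006
L = P_1 × (1−P_2) = 0.0880 × 0.2994 = 0.02636

0.026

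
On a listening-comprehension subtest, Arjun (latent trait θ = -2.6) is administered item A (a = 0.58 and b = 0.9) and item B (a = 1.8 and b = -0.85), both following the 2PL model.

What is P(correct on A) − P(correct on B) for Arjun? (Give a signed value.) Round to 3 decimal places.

0.075

P(θ) = 1 / (1 + exp(−a(θ − b)))
P_A = 0.1161
P_B = 0.0411
P_A − P_B = 0.0750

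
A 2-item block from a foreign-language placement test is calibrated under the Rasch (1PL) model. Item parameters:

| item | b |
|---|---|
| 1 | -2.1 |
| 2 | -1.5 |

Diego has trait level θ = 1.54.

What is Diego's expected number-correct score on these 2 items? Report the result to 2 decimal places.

1.93

P(θ) = 1 / (1 + exp(−(θ − b)))
P_1 = 1/(1+e^{-3.6400}) = 0.9744
P_2 = 1/(1+e^{-3.0400}) = 0.9543
E[score] = 0.9744 + 0.9543 = 1.9288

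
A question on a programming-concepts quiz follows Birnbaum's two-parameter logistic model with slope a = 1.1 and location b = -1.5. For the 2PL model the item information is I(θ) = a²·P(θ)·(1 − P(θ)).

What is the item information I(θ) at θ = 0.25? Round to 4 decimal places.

0.1344

P = 1/(1+e^{-1.9250}) = 0.8727
P(1−P) = 0.8727 × 0.1273 = 0.1111
I = a² × P(1−P) = 1.1² × 0.1111 = 0.13443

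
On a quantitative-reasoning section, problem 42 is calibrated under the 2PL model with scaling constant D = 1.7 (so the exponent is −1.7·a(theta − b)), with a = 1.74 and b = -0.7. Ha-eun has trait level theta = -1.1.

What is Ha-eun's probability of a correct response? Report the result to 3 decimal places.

0.234

P(theta) = 1 / (1 + exp(−D·a(theta − b)))
Exponent: 1.7 × 1.74 × (-1.1 − (-0.7)) = -1.1832
1/(1 + e^{1.1832}) = 0.2345
P = 0.2345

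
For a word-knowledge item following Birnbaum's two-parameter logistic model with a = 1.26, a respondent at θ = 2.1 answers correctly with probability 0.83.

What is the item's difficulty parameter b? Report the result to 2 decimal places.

P(θ) = 1 / (1 + exp(−a(θ − b)))
logit(0.83) = ln(0.83/0.17) = 1.5856
b = θ − logit/(a) = 2.1 − 1.5856/1.2600 = 0.8416

0.84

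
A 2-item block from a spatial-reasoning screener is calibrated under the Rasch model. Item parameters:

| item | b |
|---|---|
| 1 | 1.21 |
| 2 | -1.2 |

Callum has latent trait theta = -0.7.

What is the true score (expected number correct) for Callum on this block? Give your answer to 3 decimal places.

0.751

P(theta) = 1 / (1 + exp(−(theta − b)))
P_1 = 1/(1+e^{1.9100}) = 0.1290
P_2 = 1/(1+e^{-0.5000}) = 0.6225
E[score] = 0.1290 + 0.6225 = 0.7514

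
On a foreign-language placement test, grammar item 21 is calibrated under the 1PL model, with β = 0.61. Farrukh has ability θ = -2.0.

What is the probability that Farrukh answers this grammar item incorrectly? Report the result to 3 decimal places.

P(θ) = 1 / (1 + exp(−(θ − β)))
Exponent: (-2.0 − 0.61) = -2.6100
1/(1 + e^{2.6100}) = 0.0685
P = 0.0685
P(incorrect) = 1 − 0.0685 = 0.9315

0.932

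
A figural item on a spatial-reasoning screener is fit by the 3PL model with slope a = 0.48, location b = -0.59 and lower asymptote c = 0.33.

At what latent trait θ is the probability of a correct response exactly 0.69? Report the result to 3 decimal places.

P(θ) = c + (1 − c) · 1 / (1 + exp(−a(θ − b)))
Remove guessing floor: (0.69 − 0.33)/(1 − 0.33) = 0.5373
logit = ln(0.5373/0.4627) = 0.1495
θ = b + logit/(a) = -0.59 + 0.1495/0.4800 = -0.2785

-0.278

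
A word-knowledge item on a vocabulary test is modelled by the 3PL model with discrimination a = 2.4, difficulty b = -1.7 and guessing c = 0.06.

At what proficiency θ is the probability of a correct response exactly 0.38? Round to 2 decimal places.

-1.98

P(θ) = c + (1 − c) · 1 / (1 + exp(−a(θ − b)))
Remove guessing floor: (0.38 − 0.06)/(1 − 0.06) = 0.3404
logit = ln(0.3404/0.6596) = -0.6614
θ = b + logit/(a) = -1.7 + (-0.6614)/2.4000 = -1.9756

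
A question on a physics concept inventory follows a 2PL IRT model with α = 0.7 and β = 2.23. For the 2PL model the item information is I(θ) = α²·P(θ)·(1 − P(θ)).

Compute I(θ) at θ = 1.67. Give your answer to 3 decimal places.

P = 1/(1+e^{0.3920}) = 0.4032
P(1−P) = 0.4032 × 0.5968 = 0.2406
I = α² × P(1−P) = 0.7² × 0.2406 = 0.11791

0.118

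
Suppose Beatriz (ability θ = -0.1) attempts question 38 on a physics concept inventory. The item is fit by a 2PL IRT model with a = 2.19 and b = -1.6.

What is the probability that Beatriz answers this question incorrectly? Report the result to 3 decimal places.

P(θ) = 1 / (1 + exp(−a(θ − b)))
Exponent: 2.19 × (-0.1 − (-1.6)) = 3.2850
1/(1 + e^{-3.2850}) = 0.9639
P(incorrect) = 1 − 0.9639 = 0.0361

0.036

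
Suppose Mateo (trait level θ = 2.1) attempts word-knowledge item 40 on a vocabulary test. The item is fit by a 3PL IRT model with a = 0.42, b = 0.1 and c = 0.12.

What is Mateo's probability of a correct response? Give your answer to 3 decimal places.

0.735

P(θ) = c + (1 − c) · 1 / (1 + exp(−a(θ − b)))
Exponent: 0.42 × (2.1 − 0.1) = 0.8400
1/(1 + e^{-0.8400}) = 0.6985
P = 0.12 + 0.88 × 0.6985 = 0.7346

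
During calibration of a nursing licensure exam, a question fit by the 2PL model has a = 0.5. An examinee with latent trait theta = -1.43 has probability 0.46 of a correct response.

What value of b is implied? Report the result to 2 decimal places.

P(theta) = 1 / (1 + exp(−a(theta − b)))
logit(0.46) = ln(0.46/0.54) = -0.1603
b = theta − logit/(a) = -1.43 − (-0.1603)/0.5000 = -1.1093

-1.11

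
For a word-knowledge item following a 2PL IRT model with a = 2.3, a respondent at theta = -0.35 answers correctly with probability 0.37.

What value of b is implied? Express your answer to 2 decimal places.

P(theta) = 1 / (1 + exp(−a(theta − b)))
logit(0.37) = ln(0.37/0.63) = -0.5322
b = theta − logit/(a) = -0.35 − (-0.5322)/2.3000 = -0.1186

-0.12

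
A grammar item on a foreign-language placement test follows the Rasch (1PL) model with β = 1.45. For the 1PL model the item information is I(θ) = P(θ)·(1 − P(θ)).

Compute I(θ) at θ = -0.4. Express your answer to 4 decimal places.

0.1174

P = 1/(1+e^{1.8500}) = 0.1359
P(1−P) = 0.1359 × 0.8641 = 0.1174
I = P(1−P) = 0.11741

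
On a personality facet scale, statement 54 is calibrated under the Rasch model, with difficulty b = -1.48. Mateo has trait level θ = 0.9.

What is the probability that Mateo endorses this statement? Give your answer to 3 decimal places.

0.915

P(θ) = 1 / (1 + exp(−(θ − b)))
Exponent: (0.9 − (-1.48)) = 2.3800
1/(1 + e^{-2.3800}) = 0.9153
P = 0.9153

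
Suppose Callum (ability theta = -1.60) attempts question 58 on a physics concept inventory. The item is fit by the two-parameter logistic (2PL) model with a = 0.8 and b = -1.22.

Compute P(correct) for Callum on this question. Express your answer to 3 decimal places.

0.425

P(theta) = 1 / (1 + exp(−a(theta − b)))
Exponent: 0.8 × (-1.60 − (-1.22)) = -0.3040
1/(1 + e^{0.3040}) = 0.4246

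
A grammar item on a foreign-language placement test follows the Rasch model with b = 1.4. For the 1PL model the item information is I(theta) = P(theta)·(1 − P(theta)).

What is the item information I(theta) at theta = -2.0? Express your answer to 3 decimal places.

P = 1/(1+e^{3.4000}) = 0.0323
P(1−P) = 0.0323 × 0.9677 = 0.0313
I = P(1−P) = 0.03125

0.031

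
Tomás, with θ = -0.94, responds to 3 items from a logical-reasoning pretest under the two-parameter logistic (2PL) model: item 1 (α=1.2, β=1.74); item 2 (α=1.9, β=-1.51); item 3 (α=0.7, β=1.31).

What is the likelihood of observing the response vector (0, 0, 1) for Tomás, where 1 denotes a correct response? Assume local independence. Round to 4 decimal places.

P(θ) = 1 / (1 + exp(−α(θ − β)))
P_1 = 1/(1+e^{3.2160}) = 0.0386
P_2 = 1/(1+e^{-1.0830}) = 0.7471
P_3 = 1/(1+e^{1.5750}) = 0.1715
L = (1−P_1) × (1−P_2) × P_3 = 0.9614 × 0.2529 × 0.1715 = 0.04171

0.0417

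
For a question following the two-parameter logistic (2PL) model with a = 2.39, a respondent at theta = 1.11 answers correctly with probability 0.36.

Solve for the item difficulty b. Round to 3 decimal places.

P(theta) = 1 / (1 + exp(−a(theta − b)))
logit(0.36) = ln(0.36/0.64) = -0.5754
b = theta − logit/(a) = 1.11 − (-0.5754)/2.3900 = 1.3507

1.351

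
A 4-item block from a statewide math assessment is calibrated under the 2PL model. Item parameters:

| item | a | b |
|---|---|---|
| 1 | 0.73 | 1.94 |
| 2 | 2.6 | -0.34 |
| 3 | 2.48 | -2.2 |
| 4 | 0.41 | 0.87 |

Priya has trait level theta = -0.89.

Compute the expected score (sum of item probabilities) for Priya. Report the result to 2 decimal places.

P(theta) = 1 / (1 + exp(−a(theta − b)))
P_1 = 1/(1+e^{2.0659}) = 0.1125
P_2 = 1/(1+e^{1.4300}) = 0.1931
P_3 = 1/(1+e^{-3.2488}) = 0.9626
P_4 = 1/(1+e^{0.7216}) = 0.3270
E[score] = 0.1125 + 0.1931 + 0.9626 + 0.3270 = 1.5952

1.60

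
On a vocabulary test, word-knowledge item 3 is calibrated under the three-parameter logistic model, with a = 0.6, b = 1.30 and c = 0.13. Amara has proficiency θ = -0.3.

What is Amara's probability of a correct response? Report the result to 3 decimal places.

0.371

P(θ) = c + (1 − c) · 1 / (1 + exp(−a(θ − b)))
Exponent: 0.6 × (-0.3 − 1.30) = -0.9600
1/(1 + e^{0.9600}) = 0.2769
P = 0.13 + 0.87 × 0.2769 = 0.3709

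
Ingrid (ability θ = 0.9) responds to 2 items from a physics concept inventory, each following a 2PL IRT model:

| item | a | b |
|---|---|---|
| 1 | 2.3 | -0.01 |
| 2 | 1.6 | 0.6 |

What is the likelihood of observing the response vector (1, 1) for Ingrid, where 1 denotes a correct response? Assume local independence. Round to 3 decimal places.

P(θ) = 1 / (1 + exp(−a(θ − b)))
P_1 = 1/(1+e^{-2.0930}) = 0.8902
P_2 = 1/(1+e^{-0.4800}) = 0.6177
L = P_1 × P_2 = 0.8902 × 0.6177 = 0.54993

0.550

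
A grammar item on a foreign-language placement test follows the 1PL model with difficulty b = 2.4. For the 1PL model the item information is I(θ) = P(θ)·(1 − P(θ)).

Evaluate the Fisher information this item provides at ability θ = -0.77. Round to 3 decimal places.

P = 1/(1+e^{3.1700}) = 0.0403
P(1−P) = 0.0403 × 0.9597 = 0.0387
I = P(1−P) = 0.03869

0.039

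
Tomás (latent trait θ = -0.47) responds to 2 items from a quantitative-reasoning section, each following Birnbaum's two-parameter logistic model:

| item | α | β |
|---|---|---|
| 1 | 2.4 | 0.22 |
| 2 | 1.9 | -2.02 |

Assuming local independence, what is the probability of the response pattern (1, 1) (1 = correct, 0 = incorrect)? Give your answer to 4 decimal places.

0.1523

P(θ) = 1 / (1 + exp(−α(θ − β)))
P_1 = 1/(1+e^{1.6560}) = 0.1603
P_2 = 1/(1+e^{-2.9450}) = 0.9500
L = P_1 × P_2 = 0.1603 × 0.9500 = 0.15229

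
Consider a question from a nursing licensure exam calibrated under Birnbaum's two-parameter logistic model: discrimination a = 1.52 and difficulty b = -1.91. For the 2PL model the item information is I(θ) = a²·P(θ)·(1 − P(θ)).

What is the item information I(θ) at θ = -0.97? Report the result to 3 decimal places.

0.360

P = 1/(1+e^{-1.4288}) = 0.8067
P(1−P) = 0.8067 × 0.1933 = 0.1559
I = a² × P(1−P) = 1.52² × 0.1559 = 0.36025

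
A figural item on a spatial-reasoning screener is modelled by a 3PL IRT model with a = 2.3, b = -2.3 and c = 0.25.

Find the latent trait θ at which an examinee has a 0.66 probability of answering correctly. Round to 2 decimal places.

-2.22

P(θ) = c + (1 − c) · 1 / (1 + exp(−a(θ − b)))
Remove guessing floor: (0.66 − 0.25)/(1 − 0.25) = 0.5467
logit = ln(0.5467/0.4533) = 0.1872
θ = b + logit/(a) = -2.3 + 0.1872/2.3000 = -2.2186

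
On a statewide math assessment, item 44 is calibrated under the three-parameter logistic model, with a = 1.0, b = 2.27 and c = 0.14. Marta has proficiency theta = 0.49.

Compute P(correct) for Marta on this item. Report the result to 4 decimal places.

0.2641

P(theta) = c + (1 − c) · 1 / (1 + exp(−a(theta − b)))
Exponent: 1.0 × (0.49 − 2.27) = -1.7800
1/(1 + e^{1.7800}) = 0.1443
P = 0.14 + 0.86 × 0.1443 = 0.2641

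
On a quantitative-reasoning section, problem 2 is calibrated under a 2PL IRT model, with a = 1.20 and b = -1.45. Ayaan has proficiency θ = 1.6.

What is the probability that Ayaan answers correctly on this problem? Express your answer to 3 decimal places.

0.975

P(θ) = 1 / (1 + exp(−a(θ − b)))
Exponent: 1.20 × (1.6 − (-1.45)) = 3.6600
1/(1 + e^{-3.6600}) = 0.9749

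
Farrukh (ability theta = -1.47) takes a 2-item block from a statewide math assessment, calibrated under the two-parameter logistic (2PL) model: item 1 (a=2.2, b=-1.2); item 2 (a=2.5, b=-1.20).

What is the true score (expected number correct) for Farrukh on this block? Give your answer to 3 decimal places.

P(theta) = 1 / (1 + exp(−a(theta − b)))
P_1 = 1/(1+e^{0.5940}) = 0.3557
P_2 = 1/(1+e^{0.6750}) = 0.3374
E[score] = 0.3557 + 0.3374 = 0.6931

0.693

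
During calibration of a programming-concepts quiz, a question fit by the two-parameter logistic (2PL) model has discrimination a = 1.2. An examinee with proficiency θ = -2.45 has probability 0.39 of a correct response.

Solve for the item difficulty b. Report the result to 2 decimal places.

P(θ) = 1 / (1 + exp(−a(θ − b)))
logit(0.39) = ln(0.39/0.61) = -0.4473
b = θ − logit/(a) = -2.45 − (-0.4473)/1.2000 = -2.0772

-2.08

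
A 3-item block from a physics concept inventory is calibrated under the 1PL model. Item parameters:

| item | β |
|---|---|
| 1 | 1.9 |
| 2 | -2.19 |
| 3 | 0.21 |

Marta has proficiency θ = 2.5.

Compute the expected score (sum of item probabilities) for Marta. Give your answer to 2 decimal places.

2.54

P(θ) = 1 / (1 + exp(−(θ − β)))
P_1 = 1/(1+e^{-0.6000}) = 0.6457
P_2 = 1/(1+e^{-4.6900}) = 0.9909
P_3 = 1/(1+e^{-2.2900}) = 0.9080
E[score] = 0.6457 + 0.9909 + 0.9080 = 2.5446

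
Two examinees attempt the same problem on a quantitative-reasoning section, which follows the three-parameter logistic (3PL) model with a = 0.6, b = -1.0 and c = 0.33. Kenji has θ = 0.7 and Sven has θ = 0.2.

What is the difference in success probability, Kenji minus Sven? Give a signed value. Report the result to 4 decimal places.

P(θ) = c + (1 − c) · 1 / (1 + exp(−a(θ − b)))
P(Kenji) = 0.8224  [exponent 1.0200]
P(Sven) = 0.7806  [exponent 0.7200]
Difference = 0.8224 − 0.7806 = 0.0418

0.0418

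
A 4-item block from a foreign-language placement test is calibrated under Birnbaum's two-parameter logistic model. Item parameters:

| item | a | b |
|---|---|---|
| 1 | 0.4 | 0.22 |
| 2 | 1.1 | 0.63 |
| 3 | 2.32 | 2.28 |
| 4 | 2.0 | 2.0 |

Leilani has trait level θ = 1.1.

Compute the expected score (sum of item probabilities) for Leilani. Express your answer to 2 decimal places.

P(θ) = 1 / (1 + exp(−a(θ − b)))
P_1 = 1/(1+e^{-0.3520}) = 0.5871
P_2 = 1/(1+e^{-0.5170}) = 0.6264
P_3 = 1/(1+e^{2.7376}) = 0.0608
P_4 = 1/(1+e^{1.8000}) = 0.1419
E[score] = 0.5871 + 0.6264 + 0.0608 + 0.1419 = 1.4162

1.42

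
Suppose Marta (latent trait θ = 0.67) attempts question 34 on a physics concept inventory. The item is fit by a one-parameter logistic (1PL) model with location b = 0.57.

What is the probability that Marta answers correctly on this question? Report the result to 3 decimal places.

0.525

P(θ) = 1 / (1 + exp(−(θ − b)))
Exponent: (0.67 − 0.57) = 0.1000
1/(1 + e^{-0.1000}) = 0.5250
P = 0.5250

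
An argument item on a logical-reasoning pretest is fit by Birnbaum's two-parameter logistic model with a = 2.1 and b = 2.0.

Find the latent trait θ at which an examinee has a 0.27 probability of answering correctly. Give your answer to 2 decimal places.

1.53

P(θ) = 1 / (1 + exp(−a(θ − b)))
logit = ln(0.2700/0.7300) = -0.9946
θ = b + logit/(a) = 2.0 + (-0.9946)/2.1000 = 1.5264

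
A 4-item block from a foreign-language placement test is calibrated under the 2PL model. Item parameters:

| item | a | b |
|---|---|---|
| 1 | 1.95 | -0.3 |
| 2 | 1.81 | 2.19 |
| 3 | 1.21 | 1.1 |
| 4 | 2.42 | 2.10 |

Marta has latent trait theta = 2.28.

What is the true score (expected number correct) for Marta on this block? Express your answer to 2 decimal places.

2.95

P(theta) = 1 / (1 + exp(−a(theta − b)))
P_1 = 1/(1+e^{-5.0310}) = 0.9935
P_2 = 1/(1+e^{-0.1629}) = 0.5406
P_3 = 1/(1+e^{-1.4278}) = 0.8066
P_4 = 1/(1+e^{-0.4356}) = 0.6072
E[score] = 0.9935 + 0.5406 + 0.8066 + 0.6072 = 2.9479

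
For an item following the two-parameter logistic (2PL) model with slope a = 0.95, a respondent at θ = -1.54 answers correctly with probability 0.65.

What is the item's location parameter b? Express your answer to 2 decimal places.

P(θ) = 1 / (1 + exp(−a(θ − b)))
logit(0.65) = ln(0.65/0.35) = 0.6190
b = θ − logit/(a) = -1.54 − 0.6190/0.9500 = -2.1916

-2.19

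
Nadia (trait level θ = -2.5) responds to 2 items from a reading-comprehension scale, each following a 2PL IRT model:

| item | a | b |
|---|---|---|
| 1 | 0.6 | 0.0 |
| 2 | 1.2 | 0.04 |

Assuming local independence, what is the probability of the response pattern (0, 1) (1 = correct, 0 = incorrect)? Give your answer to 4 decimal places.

0.0370

P(θ) = 1 / (1 + exp(−a(θ − b)))
P_1 = 1/(1+e^{1.5000}) = 0.1824
P_2 = 1/(1+e^{3.0480}) = 0.0453
L = (1−P_1) × P_2 = 0.8176 × 0.0453 = 0.03704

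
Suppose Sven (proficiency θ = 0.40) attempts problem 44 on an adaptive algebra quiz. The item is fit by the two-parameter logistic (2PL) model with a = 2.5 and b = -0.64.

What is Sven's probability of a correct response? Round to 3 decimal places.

0.931

P(θ) = 1 / (1 + exp(−a(θ − b)))
Exponent: 2.5 × (0.40 − (-0.64)) = 2.6000
1/(1 + e^{-2.6000}) = 0.9309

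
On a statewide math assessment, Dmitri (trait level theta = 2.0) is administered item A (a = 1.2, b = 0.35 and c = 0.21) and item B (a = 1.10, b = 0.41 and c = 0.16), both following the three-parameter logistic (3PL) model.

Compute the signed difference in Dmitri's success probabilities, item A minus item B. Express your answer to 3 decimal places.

0.029

P(theta) = c + (1 − c) · 1 / (1 + exp(−a(theta − b)))
P_A = 0.9042
P_B = 0.8755
P_A − P_B = 0.0286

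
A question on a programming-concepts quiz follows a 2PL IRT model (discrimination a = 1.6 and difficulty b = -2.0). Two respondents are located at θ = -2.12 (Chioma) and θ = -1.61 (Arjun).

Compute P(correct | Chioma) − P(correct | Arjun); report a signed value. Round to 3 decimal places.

-0.199

P(θ) = 1 / (1 + exp(−a(θ − b)))
P(Chioma) = 0.4521  [exponent -0.1920]
P(Arjun) = 0.6511  [exponent 0.6240]
Difference = 0.4521 − 0.6511 = -0.1990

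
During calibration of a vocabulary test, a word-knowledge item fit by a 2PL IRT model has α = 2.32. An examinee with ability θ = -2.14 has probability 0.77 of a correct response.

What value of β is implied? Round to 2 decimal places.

P(θ) = 1 / (1 + exp(−α(θ − β)))
logit(0.77) = ln(0.77/0.23) = 1.2083
β = θ − logit/(α) = -2.14 − 1.2083/2.3200 = -2.6608

-2.66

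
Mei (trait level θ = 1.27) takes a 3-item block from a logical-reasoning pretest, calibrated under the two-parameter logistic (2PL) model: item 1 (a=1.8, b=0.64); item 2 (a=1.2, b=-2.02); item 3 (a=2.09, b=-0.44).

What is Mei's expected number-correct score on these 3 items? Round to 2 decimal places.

2.71

P(θ) = 1 / (1 + exp(−a(θ − b)))
P_1 = 1/(1+e^{-1.1340}) = 0.7566
P_2 = 1/(1+e^{-3.9480}) = 0.9811
P_3 = 1/(1+e^{-3.5739}) = 0.9727
E[score] = 0.7566 + 0.9811 + 0.9727 = 2.7104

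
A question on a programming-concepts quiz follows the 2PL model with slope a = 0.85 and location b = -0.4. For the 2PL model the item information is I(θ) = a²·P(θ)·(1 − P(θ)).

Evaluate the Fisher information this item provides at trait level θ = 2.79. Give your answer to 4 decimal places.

0.0422

P = 1/(1+e^{-2.7115}) = 0.9377
P(1−P) = 0.9377 × 0.0623 = 0.0584
I = a² × P(1−P) = 0.85² × 0.0584 = 0.04221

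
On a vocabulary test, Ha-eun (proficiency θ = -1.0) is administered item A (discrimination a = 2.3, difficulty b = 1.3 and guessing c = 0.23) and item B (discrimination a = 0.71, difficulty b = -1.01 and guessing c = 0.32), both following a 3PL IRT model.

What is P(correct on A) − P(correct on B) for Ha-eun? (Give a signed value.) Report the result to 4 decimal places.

P(θ) = c + (1 − c) · 1 / (1 + exp(−a(θ − b)))
P_A = 0.2339
P_B = 0.6612
P_A − P_B = -0.4273

-0.4273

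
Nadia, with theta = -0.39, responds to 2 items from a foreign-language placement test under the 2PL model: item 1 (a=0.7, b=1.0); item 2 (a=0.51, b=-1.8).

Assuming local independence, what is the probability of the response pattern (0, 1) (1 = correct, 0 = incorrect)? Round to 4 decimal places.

0.4880

P(theta) = 1 / (1 + exp(−a(theta − b)))
P_1 = 1/(1+e^{0.9730}) = 0.2743
P_2 = 1/(1+e^{-0.7191}) = 0.6724
L = (1−P_1) × P_2 = 0.7257 × 0.6724 = 0.48798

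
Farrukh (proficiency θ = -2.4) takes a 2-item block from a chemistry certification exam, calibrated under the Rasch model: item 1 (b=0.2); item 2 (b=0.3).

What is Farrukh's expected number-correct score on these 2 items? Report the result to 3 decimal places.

P(θ) = 1 / (1 + exp(−(θ − b)))
P_1 = 1/(1+e^{2.6000}) = 0.0691
P_2 = 1/(1+e^{2.7000}) = 0.0630
E[score] = 0.0691 + 0.0630 = 0.1321

0.132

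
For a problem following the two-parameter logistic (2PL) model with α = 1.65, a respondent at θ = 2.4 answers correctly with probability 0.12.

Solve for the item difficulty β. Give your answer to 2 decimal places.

P(θ) = 1 / (1 + exp(−α(θ − β)))
logit(0.12) = ln(0.12/0.88) = -1.9924
β = θ − logit/(α) = 2.4 − (-1.9924)/1.6500 = 3.6075

3.61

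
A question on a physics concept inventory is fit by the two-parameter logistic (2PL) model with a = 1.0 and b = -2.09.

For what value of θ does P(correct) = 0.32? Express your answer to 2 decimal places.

P(θ) = 1 / (1 + exp(−a(θ − b)))
logit = ln(0.3200/0.6800) = -0.7538
θ = b + logit/(a) = -2.09 + (-0.7538)/1.0000 = -2.8438

-2.84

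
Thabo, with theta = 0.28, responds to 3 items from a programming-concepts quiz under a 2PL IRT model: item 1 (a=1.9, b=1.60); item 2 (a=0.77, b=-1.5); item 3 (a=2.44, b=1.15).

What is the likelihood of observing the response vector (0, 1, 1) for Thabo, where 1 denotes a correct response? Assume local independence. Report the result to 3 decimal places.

P(theta) = 1 / (1 + exp(−a(theta − b)))
P_1 = 1/(1+e^{2.5080}) = 0.0753
P_2 = 1/(1+e^{-1.3706}) = 0.7975
P_3 = 1/(1+e^{2.1228}) = 0.1069
L = (1−P_1) × P_2 × P_3 = 0.9247 × 0.7975 × 0.1069 = 0.07883

0.079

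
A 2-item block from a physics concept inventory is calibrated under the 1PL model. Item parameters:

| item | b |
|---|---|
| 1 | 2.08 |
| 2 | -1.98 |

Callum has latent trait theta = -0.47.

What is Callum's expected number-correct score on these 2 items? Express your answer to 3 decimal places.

0.891

P(theta) = 1 / (1 + exp(−(theta − b)))
P_1 = 1/(1+e^{2.5500}) = 0.0724
P_2 = 1/(1+e^{-1.5100}) = 0.8191
E[score] = 0.0724 + 0.8191 = 0.8915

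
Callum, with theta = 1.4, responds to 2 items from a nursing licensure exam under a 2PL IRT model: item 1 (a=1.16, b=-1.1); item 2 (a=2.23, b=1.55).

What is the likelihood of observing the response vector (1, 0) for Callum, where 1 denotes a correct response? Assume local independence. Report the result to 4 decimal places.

P(theta) = 1 / (1 + exp(−a(theta − b)))
P_1 = 1/(1+e^{-2.9000}) = 0.9478
P_2 = 1/(1+e^{0.3345}) = 0.4171
L = P_1 × (1−P_2) = 0.9478 × 0.5829 = 0.55246

0.5525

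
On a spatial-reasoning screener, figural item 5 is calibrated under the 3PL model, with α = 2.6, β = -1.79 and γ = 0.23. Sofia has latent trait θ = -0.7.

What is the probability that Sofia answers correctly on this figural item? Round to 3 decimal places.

0.957

P(θ) = γ + (1 − γ) · 1 / (1 + exp(−α(θ − β)))
Exponent: 2.6 × (-0.7 − (-1.79)) = 2.8340
1/(1 + e^{-2.8340}) = 0.9445
P = 0.23 + 0.77 × 0.9445 = 0.9573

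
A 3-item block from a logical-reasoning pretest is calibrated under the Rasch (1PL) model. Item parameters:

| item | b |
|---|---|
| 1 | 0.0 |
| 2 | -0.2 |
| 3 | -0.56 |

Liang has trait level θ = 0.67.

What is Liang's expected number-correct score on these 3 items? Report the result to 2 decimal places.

P(θ) = 1 / (1 + exp(−(θ − b)))
P_1 = 1/(1+e^{-0.6700}) = 0.6615
P_2 = 1/(1+e^{-0.8700}) = 0.7047
P_3 = 1/(1+e^{-1.2300}) = 0.7738
E[score] = 0.6615 + 0.7047 + 0.7738 = 2.1401

2.14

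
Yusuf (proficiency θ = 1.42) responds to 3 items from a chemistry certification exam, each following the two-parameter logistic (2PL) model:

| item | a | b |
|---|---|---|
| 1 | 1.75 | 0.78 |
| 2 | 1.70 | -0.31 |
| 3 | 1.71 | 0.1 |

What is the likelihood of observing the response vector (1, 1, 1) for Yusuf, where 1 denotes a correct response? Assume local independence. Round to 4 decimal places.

0.6483

P(θ) = 1 / (1 + exp(−a(θ − b)))
P_1 = 1/(1+e^{-1.1200}) = 0.7540
P_2 = 1/(1+e^{-2.9410}) = 0.9498
P_3 = 1/(1+e^{-2.2572}) = 0.9053
L = P_1 × P_2 × P_3 = 0.7540 × 0.9498 × 0.9053 = 0.64832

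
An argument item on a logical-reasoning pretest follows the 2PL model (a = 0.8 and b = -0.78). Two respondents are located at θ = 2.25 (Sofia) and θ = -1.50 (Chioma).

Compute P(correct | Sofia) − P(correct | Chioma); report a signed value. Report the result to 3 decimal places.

P(θ) = 1 / (1 + exp(−a(θ − b)))
P(Sofia) = 0.9186  [exponent 2.4240]
P(Chioma) = 0.3599  [exponent -0.5760]
Difference = 0.9186 − 0.3599 = 0.5588

0.559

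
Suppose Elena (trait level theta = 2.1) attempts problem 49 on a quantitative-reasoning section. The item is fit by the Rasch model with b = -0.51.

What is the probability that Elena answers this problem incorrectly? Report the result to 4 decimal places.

0.0685

P(theta) = 1 / (1 + exp(−(theta − b)))
Exponent: (2.1 − (-0.51)) = 2.6100
1/(1 + e^{-2.6100}) = 0.9315
P = 0.9315
P(incorrect) = 1 − 0.9315 = 0.0685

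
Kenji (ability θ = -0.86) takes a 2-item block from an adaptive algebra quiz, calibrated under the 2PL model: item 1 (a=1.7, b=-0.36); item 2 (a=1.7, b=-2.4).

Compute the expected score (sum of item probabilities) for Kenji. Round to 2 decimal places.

1.23

P(θ) = 1 / (1 + exp(−a(θ − b)))
P_1 = 1/(1+e^{0.8500}) = 0.2994
P_2 = 1/(1+e^{-2.6180}) = 0.9320
E[score] = 0.2994 + 0.9320 = 1.2314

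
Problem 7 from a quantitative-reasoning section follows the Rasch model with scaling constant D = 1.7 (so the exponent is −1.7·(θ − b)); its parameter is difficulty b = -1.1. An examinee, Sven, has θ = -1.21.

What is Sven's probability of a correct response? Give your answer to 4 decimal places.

P(θ) = 1 / (1 + exp(−D·(θ − b)))
Exponent: 1.7 × (-1.21 − (-1.1)) = -0.1870
1/(1 + e^{0.1870}) = 0.4534
P = 0.4534

0.4534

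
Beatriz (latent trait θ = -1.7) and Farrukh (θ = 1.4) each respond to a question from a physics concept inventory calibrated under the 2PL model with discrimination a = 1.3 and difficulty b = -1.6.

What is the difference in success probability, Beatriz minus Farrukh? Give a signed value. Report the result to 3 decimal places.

P(θ) = 1 / (1 + exp(−a(θ − b)))
P(Beatriz) = 0.4675  [exponent -0.1300]
P(Farrukh) = 0.9802  [exponent 3.9000]
Difference = 0.4675 − 0.9802 = -0.5126

-0.513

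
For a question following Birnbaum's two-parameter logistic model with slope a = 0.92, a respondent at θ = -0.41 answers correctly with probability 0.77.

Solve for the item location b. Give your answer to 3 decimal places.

-1.723

P(θ) = 1 / (1 + exp(−a(θ − b)))
logit(0.77) = ln(0.77/0.23) = 1.2083
b = θ − logit/(a) = -0.41 − 1.2083/0.9200 = -1.7234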